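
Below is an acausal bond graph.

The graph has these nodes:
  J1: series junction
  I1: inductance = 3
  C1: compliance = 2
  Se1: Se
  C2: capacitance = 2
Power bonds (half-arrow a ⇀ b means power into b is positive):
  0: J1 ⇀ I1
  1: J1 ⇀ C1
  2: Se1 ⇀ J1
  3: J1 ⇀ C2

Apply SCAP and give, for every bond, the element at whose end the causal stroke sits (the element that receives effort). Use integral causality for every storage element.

β0 |I1
β1 |J1
β2 |J1
β3 |J1

bond 2 →J1  (Se1 fixes effort; stroke away)
bond 0 →I1  (I1: I, integral causality)
bond 1 →J1  (common-f at J1 fixed by 0)
bond 3 →J1  (J1 flow already set via bond 0)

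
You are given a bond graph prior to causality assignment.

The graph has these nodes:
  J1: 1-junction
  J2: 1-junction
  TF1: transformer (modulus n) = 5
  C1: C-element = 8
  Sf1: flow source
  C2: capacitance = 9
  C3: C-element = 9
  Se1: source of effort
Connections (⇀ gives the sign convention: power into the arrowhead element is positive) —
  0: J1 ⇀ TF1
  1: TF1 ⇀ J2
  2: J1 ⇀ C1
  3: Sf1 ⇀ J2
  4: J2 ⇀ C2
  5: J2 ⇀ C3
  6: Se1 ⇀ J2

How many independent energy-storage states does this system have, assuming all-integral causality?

3  (C1, C2, C3 all integral)

#3 |Sf1  (Sf1 (Sf) sets flow on bond)
#6 |J2  (Se1 fixes effort; stroke away)
#1 |J2  (common-f at J2 fixed by 3)
#4 |J2  (common-f at J2 fixed by 3)
#5 |J2  (1-jn J2 has f-setter on 3)
#0 |TF1  (through TF1, causality passes straight; one stroke at TF1)
#2 |J1  (1-jn J1 has f-setter on 0)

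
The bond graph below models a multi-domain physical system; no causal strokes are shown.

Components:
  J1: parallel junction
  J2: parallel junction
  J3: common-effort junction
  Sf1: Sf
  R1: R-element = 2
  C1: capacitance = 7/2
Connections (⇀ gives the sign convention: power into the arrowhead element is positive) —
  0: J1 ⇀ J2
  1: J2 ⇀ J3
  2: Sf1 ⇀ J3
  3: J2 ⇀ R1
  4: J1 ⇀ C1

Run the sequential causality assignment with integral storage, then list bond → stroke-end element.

b2 stroke→Sf1  (source Sf1 imposes f)
b1 stroke→J3  (J3 needs exactly one e-in)
b4 stroke→J1  (C1 integral (e out))
b0 stroke→J2  (J1: bond 4 brought effort, rest push out)
b3 stroke→R1  (J2 effort already set via bond 0)

#0 |J2
#1 |J3
#2 |Sf1
#3 |R1
#4 |J1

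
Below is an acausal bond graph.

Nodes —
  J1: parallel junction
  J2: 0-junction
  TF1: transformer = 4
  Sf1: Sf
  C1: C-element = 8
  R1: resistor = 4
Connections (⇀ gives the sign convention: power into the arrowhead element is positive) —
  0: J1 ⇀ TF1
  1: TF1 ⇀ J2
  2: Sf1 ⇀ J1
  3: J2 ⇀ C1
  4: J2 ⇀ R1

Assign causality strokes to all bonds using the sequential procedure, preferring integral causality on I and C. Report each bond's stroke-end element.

#0 →J1
#1 →TF1
#2 →Sf1
#3 →J2
#4 →R1

b2 stroke→Sf1  (Sf1 (Sf) sets flow on bond)
b0 stroke→J1  (J1: last free bond brings effort in)
b1 stroke→TF1  (TF1 one-in-one-out from 0)
b3 stroke→J2  (C1 integral (e out))
b4 stroke→R1  (J2: bond 3 brought effort, rest push out)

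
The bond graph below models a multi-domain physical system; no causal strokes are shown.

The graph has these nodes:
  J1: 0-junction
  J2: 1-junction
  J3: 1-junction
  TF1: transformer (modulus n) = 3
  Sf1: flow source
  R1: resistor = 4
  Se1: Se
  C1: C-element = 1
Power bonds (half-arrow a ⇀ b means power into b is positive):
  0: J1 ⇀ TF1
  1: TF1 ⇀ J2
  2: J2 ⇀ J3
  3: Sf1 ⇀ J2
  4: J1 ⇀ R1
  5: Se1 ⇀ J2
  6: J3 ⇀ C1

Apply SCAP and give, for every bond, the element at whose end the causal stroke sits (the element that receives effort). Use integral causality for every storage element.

bond 0 |TF1
bond 1 |J2
bond 2 |J2
bond 3 |Sf1
bond 4 |J1
bond 5 |J2
bond 6 |J3

#3 stroke at Sf1  (source Sf1 imposes f)
#5 stroke at J2  (Se1 fixes effort; stroke away)
#1 stroke at J2  (J2 flow already set via bond 3)
#2 stroke at J2  (J2 flow already set via bond 3)
#6 stroke at J3  (J3 flow already set via bond 2)
#0 stroke at TF1  (TF1 one-in-one-out from 1)
#4 stroke at J1  (J1: last free bond brings effort in)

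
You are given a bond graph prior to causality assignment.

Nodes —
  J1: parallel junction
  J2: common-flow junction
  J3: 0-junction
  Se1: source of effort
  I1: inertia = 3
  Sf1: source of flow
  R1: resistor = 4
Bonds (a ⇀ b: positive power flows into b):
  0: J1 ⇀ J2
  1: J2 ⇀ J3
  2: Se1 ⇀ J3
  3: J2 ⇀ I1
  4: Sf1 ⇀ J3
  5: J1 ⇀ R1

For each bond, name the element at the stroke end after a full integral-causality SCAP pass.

bond 0 stroke at J2
bond 1 stroke at J2
bond 2 stroke at J3
bond 3 stroke at I1
bond 4 stroke at Sf1
bond 5 stroke at J1

b2 stroke at J3  (Se1: effort source, stroke at far end)
b4 stroke at Sf1  (Sf1: flow source, stroke at near end)
b1 stroke at J2  (common-e at J3 fixed by 2)
b3 stroke at I1  (I1: I, integral causality)
b0 stroke at J2  (common-f at J2 fixed by 3)
b5 stroke at J1  (J1: last free bond brings effort in)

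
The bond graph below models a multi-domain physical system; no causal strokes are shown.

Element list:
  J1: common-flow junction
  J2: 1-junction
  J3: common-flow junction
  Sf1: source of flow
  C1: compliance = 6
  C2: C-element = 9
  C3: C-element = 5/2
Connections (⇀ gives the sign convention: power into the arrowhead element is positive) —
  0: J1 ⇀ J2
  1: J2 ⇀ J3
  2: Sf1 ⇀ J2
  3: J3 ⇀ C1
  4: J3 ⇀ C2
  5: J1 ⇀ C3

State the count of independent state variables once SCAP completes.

b2 stroke→Sf1  (Sf1: flow source, stroke at near end)
b0 stroke→J2  (1-jn J2 has f-setter on 2)
b1 stroke→J2  (J2: bond 2 brought flow, rest push out)
b3 stroke→J3  (common-f at J3 fixed by 1)
b4 stroke→J3  (J3 flow already set via bond 1)
b5 stroke→J1  (1-jn J1 has f-setter on 0)

3  (C1, C2, C3 all integral)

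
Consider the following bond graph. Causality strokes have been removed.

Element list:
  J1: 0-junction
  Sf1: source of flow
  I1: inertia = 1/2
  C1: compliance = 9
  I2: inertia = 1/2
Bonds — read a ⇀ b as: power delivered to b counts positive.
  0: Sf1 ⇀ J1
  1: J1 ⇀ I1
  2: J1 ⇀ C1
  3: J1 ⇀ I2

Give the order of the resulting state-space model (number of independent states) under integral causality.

3  (C1, I1, I2 all integral)

b0 →Sf1  (Sf1: flow source, stroke at near end)
b1 →I1  (I1 integral (f out))
b2 →J1  (C1 outputs effort q/C1)
b3 →I2  (J1 effort already set via bond 2)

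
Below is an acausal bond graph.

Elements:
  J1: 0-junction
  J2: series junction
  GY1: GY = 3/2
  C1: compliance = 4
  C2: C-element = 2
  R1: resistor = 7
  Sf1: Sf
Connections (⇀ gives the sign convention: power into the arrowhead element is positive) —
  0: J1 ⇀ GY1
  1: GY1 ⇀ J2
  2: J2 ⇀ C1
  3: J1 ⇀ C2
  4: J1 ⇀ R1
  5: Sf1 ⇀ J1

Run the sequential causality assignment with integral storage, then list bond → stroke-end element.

bond 0 stroke at GY1
bond 1 stroke at GY1
bond 2 stroke at J2
bond 3 stroke at J1
bond 4 stroke at R1
bond 5 stroke at Sf1

#5 |Sf1  (Sf1: flow source, stroke at near end)
#2 |J2  (prefer integral on C1)
#1 |GY1  (J2: last free bond brings flow in)
#0 |GY1  (through GY1, causality inverts; strokes same side of GY1)
#3 |J1  (C2: C, integral causality)
#4 |R1  (common-e at J1 fixed by 3)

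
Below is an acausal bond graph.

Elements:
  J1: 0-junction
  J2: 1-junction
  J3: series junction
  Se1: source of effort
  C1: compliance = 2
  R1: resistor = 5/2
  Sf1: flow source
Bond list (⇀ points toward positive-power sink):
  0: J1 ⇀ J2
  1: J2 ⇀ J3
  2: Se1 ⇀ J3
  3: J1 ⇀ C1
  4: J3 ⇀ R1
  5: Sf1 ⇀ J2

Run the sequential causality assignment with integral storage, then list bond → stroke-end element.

bond 2 →J3  (Se1 (Se) sets effort on bond)
bond 5 →Sf1  (Sf1 (Sf) sets flow on bond)
bond 0 →J2  (J2: bond 5 brought flow, rest push out)
bond 1 →J2  (common-f at J2 fixed by 5)
bond 4 →J3  (J3 flow already set via bond 1)
bond 3 →J1  (J1: last free bond brings effort in)

bond 0 stroke→J2
bond 1 stroke→J2
bond 2 stroke→J3
bond 3 stroke→J1
bond 4 stroke→J3
bond 5 stroke→Sf1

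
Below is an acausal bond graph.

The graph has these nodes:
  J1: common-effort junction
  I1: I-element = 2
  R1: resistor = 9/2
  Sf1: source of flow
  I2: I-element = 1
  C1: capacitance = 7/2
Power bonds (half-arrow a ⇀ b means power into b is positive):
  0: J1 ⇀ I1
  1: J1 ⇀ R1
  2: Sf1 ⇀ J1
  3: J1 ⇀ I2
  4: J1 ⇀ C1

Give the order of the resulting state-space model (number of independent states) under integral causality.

3  (C1, I1, I2 all integral)

b2 |Sf1  (source Sf1 imposes f)
b0 |I1  (I1 outputs flow p/I1)
b3 |I2  (I2 outputs flow p/I2)
b4 |J1  (C1 outputs effort q/C1)
b1 |R1  (J1 effort already set via bond 4)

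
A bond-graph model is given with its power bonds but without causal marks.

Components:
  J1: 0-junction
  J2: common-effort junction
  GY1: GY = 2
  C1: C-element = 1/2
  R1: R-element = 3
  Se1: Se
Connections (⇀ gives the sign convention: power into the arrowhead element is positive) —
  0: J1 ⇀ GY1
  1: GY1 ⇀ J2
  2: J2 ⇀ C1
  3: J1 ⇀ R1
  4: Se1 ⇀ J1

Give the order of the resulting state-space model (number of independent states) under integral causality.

#4 stroke at J1  (Se1 fixes effort; stroke away)
#0 stroke at GY1  (0-jn J1 has e-setter on 4)
#3 stroke at R1  (common-e at J1 fixed by 4)
#1 stroke at GY1  (GY1: gyrator matches bond 0)
#2 stroke at J2  (closing 0-jn rule on J2)

1  (C1 all integral)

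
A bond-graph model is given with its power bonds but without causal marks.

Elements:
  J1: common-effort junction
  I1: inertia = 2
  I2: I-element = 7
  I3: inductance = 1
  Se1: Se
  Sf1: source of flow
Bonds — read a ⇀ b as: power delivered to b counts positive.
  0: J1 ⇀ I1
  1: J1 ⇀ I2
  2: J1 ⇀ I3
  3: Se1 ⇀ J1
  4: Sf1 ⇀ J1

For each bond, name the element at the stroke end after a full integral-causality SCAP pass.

β3 stroke at J1  (Se1: effort source, stroke at far end)
β4 stroke at Sf1  (source Sf1 imposes f)
β0 stroke at I1  (common-e at J1 fixed by 3)
β1 stroke at I2  (common-e at J1 fixed by 3)
β2 stroke at I3  (common-e at J1 fixed by 3)

bond 0 →I1
bond 1 →I2
bond 2 →I3
bond 3 →J1
bond 4 →Sf1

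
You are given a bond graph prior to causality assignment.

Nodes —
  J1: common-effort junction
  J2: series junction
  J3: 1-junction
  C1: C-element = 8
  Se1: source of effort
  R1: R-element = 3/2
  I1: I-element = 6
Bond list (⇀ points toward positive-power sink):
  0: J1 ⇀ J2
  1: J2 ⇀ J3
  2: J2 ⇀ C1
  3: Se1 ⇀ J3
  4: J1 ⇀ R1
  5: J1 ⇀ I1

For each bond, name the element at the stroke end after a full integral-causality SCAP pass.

#3 stroke at J3  (Se1 (Se) sets effort on bond)
#1 stroke at J2  (J3: last free bond brings flow in)
#2 stroke at J2  (C1: C, integral causality)
#0 stroke at J1  (J2 needs exactly one f-in)
#4 stroke at R1  (J1 effort already set via bond 0)
#5 stroke at I1  (J1: bond 0 brought effort, rest push out)

bond 0 |J1
bond 1 |J2
bond 2 |J2
bond 3 |J3
bond 4 |R1
bond 5 |I1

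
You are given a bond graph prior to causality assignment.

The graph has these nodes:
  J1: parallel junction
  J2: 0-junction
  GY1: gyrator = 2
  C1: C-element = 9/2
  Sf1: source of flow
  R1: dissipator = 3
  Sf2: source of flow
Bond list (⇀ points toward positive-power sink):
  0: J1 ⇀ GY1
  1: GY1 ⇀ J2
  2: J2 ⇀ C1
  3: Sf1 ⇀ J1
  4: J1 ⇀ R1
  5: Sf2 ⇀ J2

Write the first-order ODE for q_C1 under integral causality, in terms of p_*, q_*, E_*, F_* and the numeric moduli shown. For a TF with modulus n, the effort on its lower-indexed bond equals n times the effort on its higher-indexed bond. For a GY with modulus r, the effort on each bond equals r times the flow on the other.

#3 stroke at Sf1  (source Sf1 imposes f)
#5 stroke at Sf2  (Sf2: flow source, stroke at near end)
#2 stroke at J2  (prefer integral on C1)
#1 stroke at GY1  (J2: bond 2 brought effort, rest push out)
#0 stroke at GY1  (GY GY1: same side as bond 1)
#4 stroke at J1  (J1: last free bond brings effort in)

dq_C1/dt = 3*F_Sf1/2 + F_Sf2 - q_C1/6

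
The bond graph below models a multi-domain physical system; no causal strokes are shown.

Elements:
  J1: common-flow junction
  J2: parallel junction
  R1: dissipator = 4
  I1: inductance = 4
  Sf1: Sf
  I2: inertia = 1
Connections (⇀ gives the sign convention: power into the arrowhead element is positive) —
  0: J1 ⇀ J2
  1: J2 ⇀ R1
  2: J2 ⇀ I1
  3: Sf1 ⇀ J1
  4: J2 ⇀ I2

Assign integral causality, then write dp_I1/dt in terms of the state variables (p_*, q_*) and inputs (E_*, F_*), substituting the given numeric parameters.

dp_I1/dt = 4*F_Sf1 - p_I1 - 4*p_I2

b3 |Sf1  (source Sf1 imposes f)
b0 |J1  (common-f at J1 fixed by 3)
b2 |I1  (prefer integral on I1)
b4 |I2  (prefer integral on I2)
b1 |J2  (J2: last free bond brings effort in)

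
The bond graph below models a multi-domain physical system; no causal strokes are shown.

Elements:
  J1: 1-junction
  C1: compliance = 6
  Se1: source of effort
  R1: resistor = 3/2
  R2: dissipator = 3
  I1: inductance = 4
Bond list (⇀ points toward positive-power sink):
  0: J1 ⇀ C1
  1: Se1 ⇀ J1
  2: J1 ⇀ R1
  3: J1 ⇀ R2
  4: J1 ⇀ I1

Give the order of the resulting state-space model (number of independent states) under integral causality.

b1 |J1  (Se1 fixes effort; stroke away)
b0 |J1  (C1: C, integral causality)
b4 |I1  (prefer integral on I1)
b2 |J1  (common-f at J1 fixed by 4)
b3 |J1  (J1: bond 4 brought flow, rest push out)

2  (C1, I1 all integral)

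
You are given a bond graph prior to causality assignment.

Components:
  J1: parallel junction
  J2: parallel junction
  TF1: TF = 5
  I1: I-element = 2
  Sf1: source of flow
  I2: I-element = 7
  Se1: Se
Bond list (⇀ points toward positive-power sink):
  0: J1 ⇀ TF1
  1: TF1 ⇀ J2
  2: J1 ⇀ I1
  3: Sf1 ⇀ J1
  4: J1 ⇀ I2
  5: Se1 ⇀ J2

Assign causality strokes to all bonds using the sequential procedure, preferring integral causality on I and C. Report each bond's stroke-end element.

bond 3 stroke at Sf1  (Sf1: flow source, stroke at near end)
bond 5 stroke at J2  (source Se1 imposes e)
bond 1 stroke at TF1  (J2 effort already set via bond 5)
bond 0 stroke at J1  (TF1 one-in-one-out from 1)
bond 2 stroke at I1  (J1: bond 0 brought effort, rest push out)
bond 4 stroke at I2  (common-e at J1 fixed by 0)

β0 |J1
β1 |TF1
β2 |I1
β3 |Sf1
β4 |I2
β5 |J2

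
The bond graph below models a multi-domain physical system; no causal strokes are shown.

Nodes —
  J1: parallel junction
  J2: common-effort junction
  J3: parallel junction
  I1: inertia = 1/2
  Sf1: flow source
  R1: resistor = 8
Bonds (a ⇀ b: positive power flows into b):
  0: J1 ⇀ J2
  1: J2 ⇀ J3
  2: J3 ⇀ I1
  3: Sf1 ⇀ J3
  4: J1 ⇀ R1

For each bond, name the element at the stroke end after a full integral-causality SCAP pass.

b0 |J2
b1 |J3
b2 |I1
b3 |Sf1
b4 |J1

#3 stroke at Sf1  (source Sf1 imposes f)
#2 stroke at I1  (I1 outputs flow p/I1)
#1 stroke at J3  (J3 needs exactly one e-in)
#0 stroke at J2  (only one effort-in slot at J2)
#4 stroke at J1  (only one effort-in slot at J1)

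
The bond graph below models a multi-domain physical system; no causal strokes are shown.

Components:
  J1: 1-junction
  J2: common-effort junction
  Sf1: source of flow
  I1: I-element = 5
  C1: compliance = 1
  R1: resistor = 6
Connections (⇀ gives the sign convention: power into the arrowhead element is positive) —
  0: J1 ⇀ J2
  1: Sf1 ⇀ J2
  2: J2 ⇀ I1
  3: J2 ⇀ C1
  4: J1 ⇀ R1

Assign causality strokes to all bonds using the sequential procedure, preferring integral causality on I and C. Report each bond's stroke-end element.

β1 stroke at Sf1  (Sf1 fixes flow; stroke at Sf1)
β2 stroke at I1  (I1 integral (f out))
β3 stroke at J2  (C1 integral (e out))
β0 stroke at J1  (common-e at J2 fixed by 3)
β4 stroke at R1  (only one flow-in slot at J1)

β0 stroke→J1
β1 stroke→Sf1
β2 stroke→I1
β3 stroke→J2
β4 stroke→R1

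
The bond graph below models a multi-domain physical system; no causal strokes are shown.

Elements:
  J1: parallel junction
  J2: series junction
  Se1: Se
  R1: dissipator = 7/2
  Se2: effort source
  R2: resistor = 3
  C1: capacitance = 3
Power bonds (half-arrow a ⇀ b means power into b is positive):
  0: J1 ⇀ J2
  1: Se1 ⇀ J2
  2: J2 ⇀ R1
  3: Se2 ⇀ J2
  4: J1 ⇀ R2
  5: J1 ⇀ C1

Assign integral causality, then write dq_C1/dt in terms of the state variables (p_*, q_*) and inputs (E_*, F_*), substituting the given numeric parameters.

β1 |J2  (Se1 fixes effort; stroke away)
β3 |J2  (Se2 fixes effort; stroke away)
β5 |J1  (C1 integral (e out))
β0 |J2  (J1 effort already set via bond 5)
β4 |R2  (common-e at J1 fixed by 5)
β2 |R1  (J2 needs exactly one f-in)

dq_C1/dt = -2*E_Se1/7 - 2*E_Se2/7 - 13*q_C1/63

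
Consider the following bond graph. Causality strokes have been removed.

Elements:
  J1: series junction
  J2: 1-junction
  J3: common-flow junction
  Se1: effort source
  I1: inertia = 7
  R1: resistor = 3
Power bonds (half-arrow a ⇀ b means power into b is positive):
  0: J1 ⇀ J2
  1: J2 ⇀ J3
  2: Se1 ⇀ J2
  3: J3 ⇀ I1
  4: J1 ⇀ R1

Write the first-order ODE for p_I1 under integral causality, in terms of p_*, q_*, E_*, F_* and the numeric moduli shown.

β2 →J2  (Se1: effort source, stroke at far end)
β3 →I1  (I1: I, integral causality)
β1 →J3  (common-f at J3 fixed by 3)
β0 →J2  (J2 flow already set via bond 1)
β4 →J1  (common-f at J1 fixed by 0)

dp_I1/dt = E_Se1 - 3*p_I1/7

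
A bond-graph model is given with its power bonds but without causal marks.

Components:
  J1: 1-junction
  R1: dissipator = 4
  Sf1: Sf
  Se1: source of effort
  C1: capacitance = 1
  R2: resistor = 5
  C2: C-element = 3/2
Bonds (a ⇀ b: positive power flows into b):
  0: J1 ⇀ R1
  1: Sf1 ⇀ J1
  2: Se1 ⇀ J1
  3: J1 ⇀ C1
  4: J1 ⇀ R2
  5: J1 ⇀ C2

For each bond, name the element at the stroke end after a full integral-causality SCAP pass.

b1 stroke at Sf1  (Sf1 fixes flow; stroke at Sf1)
b2 stroke at J1  (Se1 (Se) sets effort on bond)
b0 stroke at J1  (1-jn J1 has f-setter on 1)
b3 stroke at J1  (1-jn J1 has f-setter on 1)
b4 stroke at J1  (1-jn J1 has f-setter on 1)
b5 stroke at J1  (1-jn J1 has f-setter on 1)

bond 0 →J1
bond 1 →Sf1
bond 2 →J1
bond 3 →J1
bond 4 →J1
bond 5 →J1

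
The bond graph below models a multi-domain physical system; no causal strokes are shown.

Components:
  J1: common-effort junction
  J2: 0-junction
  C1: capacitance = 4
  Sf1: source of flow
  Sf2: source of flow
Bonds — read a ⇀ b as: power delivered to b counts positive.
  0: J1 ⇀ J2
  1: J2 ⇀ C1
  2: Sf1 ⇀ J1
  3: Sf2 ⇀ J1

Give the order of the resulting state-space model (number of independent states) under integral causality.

1  (C1 all integral)

#2 |Sf1  (Sf1: flow source, stroke at near end)
#3 |Sf2  (Sf2 (Sf) sets flow on bond)
#0 |J1  (only one effort-in slot at J1)
#1 |J2  (J2 needs exactly one e-in)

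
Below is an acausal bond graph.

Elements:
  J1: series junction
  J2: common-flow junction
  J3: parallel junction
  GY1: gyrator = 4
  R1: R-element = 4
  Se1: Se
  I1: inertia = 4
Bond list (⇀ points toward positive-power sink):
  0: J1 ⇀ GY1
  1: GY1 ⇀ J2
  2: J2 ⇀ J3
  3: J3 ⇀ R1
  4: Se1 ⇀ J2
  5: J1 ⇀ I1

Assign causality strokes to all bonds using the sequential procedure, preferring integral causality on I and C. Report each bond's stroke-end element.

β4 →J2  (source Se1 imposes e)
β5 →I1  (I1 integral (f out))
β0 →J1  (J1: bond 5 brought flow, rest push out)
β1 →J2  (GY1 both-in/both-out from 0)
β2 →J3  (J2 needs exactly one f-in)
β3 →R1  (common-e at J3 fixed by 2)

β0 stroke→J1
β1 stroke→J2
β2 stroke→J3
β3 stroke→R1
β4 stroke→J2
β5 stroke→I1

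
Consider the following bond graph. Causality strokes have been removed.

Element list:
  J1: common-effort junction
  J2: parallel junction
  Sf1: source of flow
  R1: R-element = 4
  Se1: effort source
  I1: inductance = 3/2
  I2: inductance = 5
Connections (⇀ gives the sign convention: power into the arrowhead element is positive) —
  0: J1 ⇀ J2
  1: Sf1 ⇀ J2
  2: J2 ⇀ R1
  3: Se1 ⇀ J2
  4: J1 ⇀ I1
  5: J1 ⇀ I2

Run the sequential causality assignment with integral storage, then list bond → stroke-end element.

β0 |J1
β1 |Sf1
β2 |R1
β3 |J2
β4 |I1
β5 |I2

b1 |Sf1  (source Sf1 imposes f)
b3 |J2  (source Se1 imposes e)
b0 |J1  (0-jn J2 has e-setter on 3)
b2 |R1  (J2 effort already set via bond 3)
b4 |I1  (J1 effort already set via bond 0)
b5 |I2  (0-jn J1 has e-setter on 0)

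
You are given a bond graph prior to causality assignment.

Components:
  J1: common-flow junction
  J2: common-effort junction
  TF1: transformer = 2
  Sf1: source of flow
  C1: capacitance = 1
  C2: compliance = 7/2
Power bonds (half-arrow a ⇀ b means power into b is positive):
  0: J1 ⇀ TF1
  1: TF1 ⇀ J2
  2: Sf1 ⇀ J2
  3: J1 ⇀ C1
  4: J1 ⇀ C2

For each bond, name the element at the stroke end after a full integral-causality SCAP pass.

β0 stroke at TF1
β1 stroke at J2
β2 stroke at Sf1
β3 stroke at J1
β4 stroke at J1

β2 |Sf1  (source Sf1 imposes f)
β1 |J2  (closing 0-jn rule on J2)
β0 |TF1  (through TF1, causality passes straight; one stroke at TF1)
β3 |J1  (J1 flow already set via bond 0)
β4 |J1  (common-f at J1 fixed by 0)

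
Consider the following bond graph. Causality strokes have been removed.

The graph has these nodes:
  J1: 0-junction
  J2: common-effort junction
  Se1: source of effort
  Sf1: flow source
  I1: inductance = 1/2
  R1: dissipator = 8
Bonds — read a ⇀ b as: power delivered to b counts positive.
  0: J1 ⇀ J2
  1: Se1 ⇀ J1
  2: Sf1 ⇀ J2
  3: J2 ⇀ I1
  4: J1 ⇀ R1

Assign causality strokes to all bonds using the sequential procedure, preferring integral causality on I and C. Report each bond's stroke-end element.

bond 0 →J2
bond 1 →J1
bond 2 →Sf1
bond 3 →I1
bond 4 →R1

bond 1 stroke at J1  (source Se1 imposes e)
bond 2 stroke at Sf1  (Sf1 fixes flow; stroke at Sf1)
bond 0 stroke at J2  (common-e at J1 fixed by 1)
bond 4 stroke at R1  (0-jn J1 has e-setter on 1)
bond 3 stroke at I1  (J2: bond 0 brought effort, rest push out)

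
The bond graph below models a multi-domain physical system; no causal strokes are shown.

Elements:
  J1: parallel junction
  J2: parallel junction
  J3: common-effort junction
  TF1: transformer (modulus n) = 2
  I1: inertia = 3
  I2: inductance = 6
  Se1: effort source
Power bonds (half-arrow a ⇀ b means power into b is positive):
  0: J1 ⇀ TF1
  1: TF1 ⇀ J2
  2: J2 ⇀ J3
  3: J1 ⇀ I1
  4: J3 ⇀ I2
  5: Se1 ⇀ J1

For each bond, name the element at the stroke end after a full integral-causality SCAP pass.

β0 stroke at TF1
β1 stroke at J2
β2 stroke at J3
β3 stroke at I1
β4 stroke at I2
β5 stroke at J1

β5 →J1  (source Se1 imposes e)
β0 →TF1  (common-e at J1 fixed by 5)
β3 →I1  (0-jn J1 has e-setter on 5)
β1 →J2  (TF1: transformer flips bond 0)
β2 →J3  (J2: bond 1 brought effort, rest push out)
β4 →I2  (J3: bond 2 brought effort, rest push out)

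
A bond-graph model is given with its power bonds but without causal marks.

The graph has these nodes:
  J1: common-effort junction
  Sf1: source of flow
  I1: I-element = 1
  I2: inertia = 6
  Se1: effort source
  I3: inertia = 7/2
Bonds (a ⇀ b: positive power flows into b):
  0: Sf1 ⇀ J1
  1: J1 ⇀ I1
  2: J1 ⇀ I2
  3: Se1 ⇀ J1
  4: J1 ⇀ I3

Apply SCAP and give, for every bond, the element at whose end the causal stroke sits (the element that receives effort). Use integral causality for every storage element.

β0 stroke→Sf1
β1 stroke→I1
β2 stroke→I2
β3 stroke→J1
β4 stroke→I3

bond 0 |Sf1  (Sf1 fixes flow; stroke at Sf1)
bond 3 |J1  (Se1 fixes effort; stroke away)
bond 1 |I1  (J1: bond 3 brought effort, rest push out)
bond 2 |I2  (J1: bond 3 brought effort, rest push out)
bond 4 |I3  (J1: bond 3 brought effort, rest push out)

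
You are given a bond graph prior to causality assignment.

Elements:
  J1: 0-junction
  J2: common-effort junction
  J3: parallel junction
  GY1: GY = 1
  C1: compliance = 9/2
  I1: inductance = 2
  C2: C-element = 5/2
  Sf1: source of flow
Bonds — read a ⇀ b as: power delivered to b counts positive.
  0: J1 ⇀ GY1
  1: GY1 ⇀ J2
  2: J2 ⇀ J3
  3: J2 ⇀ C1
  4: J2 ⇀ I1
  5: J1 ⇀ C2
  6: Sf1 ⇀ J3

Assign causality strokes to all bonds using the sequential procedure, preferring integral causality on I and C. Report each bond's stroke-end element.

#6 stroke at Sf1  (Sf1 fixes flow; stroke at Sf1)
#2 stroke at J3  (closing 0-jn rule on J3)
#3 stroke at J2  (C1 integral (e out))
#1 stroke at GY1  (common-e at J2 fixed by 3)
#4 stroke at I1  (J2: bond 3 brought effort, rest push out)
#0 stroke at GY1  (GY1: gyrator matches bond 1)
#5 stroke at J1  (only one effort-in slot at J1)

bond 0 stroke→GY1
bond 1 stroke→GY1
bond 2 stroke→J3
bond 3 stroke→J2
bond 4 stroke→I1
bond 5 stroke→J1
bond 6 stroke→Sf1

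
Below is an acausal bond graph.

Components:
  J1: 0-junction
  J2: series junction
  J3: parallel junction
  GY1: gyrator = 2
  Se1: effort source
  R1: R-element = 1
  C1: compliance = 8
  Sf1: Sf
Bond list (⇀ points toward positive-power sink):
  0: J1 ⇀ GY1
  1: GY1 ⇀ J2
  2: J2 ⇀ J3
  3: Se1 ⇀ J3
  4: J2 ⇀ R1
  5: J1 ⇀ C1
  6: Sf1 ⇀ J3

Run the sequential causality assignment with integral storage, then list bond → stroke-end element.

bond 0 →GY1
bond 1 →GY1
bond 2 →J2
bond 3 →J3
bond 4 →J2
bond 5 →J1
bond 6 →Sf1

b3 |J3  (Se1 (Se) sets effort on bond)
b6 |Sf1  (Sf1 (Sf) sets flow on bond)
b2 |J2  (0-jn J3 has e-setter on 3)
b5 |J1  (C1: C, integral causality)
b0 |GY1  (0-jn J1 has e-setter on 5)
b1 |GY1  (GY1 both-in/both-out from 0)
b4 |J2  (J2 flow already set via bond 1)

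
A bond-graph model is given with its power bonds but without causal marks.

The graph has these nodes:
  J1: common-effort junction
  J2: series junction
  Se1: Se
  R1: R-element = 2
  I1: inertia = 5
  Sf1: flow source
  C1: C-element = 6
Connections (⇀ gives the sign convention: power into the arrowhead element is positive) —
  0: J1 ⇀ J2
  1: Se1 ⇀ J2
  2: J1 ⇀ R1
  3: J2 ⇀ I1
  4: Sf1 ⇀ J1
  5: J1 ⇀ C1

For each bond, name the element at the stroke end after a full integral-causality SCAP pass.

bond 0 stroke at J2
bond 1 stroke at J2
bond 2 stroke at R1
bond 3 stroke at I1
bond 4 stroke at Sf1
bond 5 stroke at J1

b1 |J2  (Se1 (Se) sets effort on bond)
b4 |Sf1  (Sf1: flow source, stroke at near end)
b3 |I1  (I1 integral (f out))
b0 |J2  (1-jn J2 has f-setter on 3)
b5 |J1  (C1 integral (e out))
b2 |R1  (J1 effort already set via bond 5)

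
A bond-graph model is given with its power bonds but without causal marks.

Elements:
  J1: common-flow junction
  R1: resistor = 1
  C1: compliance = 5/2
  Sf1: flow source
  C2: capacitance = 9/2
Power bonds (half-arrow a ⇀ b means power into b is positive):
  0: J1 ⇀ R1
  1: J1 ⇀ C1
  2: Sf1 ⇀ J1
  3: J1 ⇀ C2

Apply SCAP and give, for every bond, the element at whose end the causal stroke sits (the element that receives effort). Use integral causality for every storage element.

#2 stroke→Sf1  (Sf1 (Sf) sets flow on bond)
#0 stroke→J1  (J1 flow already set via bond 2)
#1 stroke→J1  (J1 flow already set via bond 2)
#3 stroke→J1  (J1: bond 2 brought flow, rest push out)

β0 →J1
β1 →J1
β2 →Sf1
β3 →J1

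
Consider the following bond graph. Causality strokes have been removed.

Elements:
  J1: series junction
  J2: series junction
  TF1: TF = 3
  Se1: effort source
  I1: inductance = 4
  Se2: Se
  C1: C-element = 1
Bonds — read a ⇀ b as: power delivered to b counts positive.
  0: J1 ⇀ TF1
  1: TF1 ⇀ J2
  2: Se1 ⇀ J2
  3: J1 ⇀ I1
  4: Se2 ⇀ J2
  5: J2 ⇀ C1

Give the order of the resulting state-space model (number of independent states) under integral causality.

2  (C1, I1 all integral)

bond 2 →J2  (Se1 (Se) sets effort on bond)
bond 4 →J2  (source Se2 imposes e)
bond 3 →I1  (I1: I, integral causality)
bond 0 →J1  (J1: bond 3 brought flow, rest push out)
bond 1 →TF1  (TF TF1: opposite of bond 0)
bond 5 →J2  (J2 flow already set via bond 1)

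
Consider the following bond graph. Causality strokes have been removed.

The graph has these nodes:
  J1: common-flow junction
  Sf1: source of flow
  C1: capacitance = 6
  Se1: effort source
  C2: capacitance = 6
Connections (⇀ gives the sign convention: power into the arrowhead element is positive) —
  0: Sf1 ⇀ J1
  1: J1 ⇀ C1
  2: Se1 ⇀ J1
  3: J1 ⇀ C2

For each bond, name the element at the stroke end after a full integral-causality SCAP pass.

β0 stroke→Sf1
β1 stroke→J1
β2 stroke→J1
β3 stroke→J1

bond 0 stroke→Sf1  (source Sf1 imposes f)
bond 2 stroke→J1  (Se1: effort source, stroke at far end)
bond 1 stroke→J1  (J1: bond 0 brought flow, rest push out)
bond 3 stroke→J1  (common-f at J1 fixed by 0)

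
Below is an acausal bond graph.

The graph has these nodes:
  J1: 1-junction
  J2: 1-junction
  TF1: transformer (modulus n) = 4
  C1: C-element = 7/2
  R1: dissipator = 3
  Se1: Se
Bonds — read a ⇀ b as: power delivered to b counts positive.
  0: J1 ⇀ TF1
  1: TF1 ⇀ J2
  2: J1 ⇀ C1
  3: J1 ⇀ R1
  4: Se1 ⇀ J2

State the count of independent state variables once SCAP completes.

#4 →J2  (Se1 fixes effort; stroke away)
#1 →TF1  (J2 needs exactly one f-in)
#0 →J1  (TF1 one-in-one-out from 1)
#2 →J1  (C1 integral (e out))
#3 →R1  (J1: last free bond brings flow in)

1  (C1 all integral)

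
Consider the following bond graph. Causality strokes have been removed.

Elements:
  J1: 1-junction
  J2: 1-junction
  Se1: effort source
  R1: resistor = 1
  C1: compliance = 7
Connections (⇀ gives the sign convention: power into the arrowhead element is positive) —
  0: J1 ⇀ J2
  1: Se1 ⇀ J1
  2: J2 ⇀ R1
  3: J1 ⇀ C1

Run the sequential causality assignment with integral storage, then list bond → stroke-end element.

#1 stroke→J1  (Se1: effort source, stroke at far end)
#3 stroke→J1  (C1 integral (e out))
#0 stroke→J2  (closing 1-jn rule on J1)
#2 stroke→R1  (J2: last free bond brings flow in)

bond 0 →J2
bond 1 →J1
bond 2 →R1
bond 3 →J1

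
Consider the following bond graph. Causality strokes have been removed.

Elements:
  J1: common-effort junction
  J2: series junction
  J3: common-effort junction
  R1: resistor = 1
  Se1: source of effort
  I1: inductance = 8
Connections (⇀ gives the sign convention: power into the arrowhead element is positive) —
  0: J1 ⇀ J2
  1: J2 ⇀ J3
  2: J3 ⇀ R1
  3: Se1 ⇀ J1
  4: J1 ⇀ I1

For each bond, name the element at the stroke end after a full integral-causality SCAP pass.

#0 |J2
#1 |J3
#2 |R1
#3 |J1
#4 |I1

β3 →J1  (Se1 fixes effort; stroke away)
β0 →J2  (common-e at J1 fixed by 3)
β4 →I1  (0-jn J1 has e-setter on 3)
β1 →J3  (J2 needs exactly one f-in)
β2 →R1  (J3: bond 1 brought effort, rest push out)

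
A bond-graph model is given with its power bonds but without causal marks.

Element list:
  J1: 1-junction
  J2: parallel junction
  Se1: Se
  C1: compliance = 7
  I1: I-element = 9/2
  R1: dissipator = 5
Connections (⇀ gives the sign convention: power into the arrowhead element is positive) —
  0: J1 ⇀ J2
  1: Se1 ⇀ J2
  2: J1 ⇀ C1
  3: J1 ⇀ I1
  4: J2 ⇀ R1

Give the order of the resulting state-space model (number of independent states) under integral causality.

bond 1 |J2  (Se1: effort source, stroke at far end)
bond 0 |J1  (common-e at J2 fixed by 1)
bond 4 |R1  (J2: bond 1 brought effort, rest push out)
bond 2 |J1  (C1 integral (e out))
bond 3 |I1  (J1: last free bond brings flow in)

2  (C1, I1 all integral)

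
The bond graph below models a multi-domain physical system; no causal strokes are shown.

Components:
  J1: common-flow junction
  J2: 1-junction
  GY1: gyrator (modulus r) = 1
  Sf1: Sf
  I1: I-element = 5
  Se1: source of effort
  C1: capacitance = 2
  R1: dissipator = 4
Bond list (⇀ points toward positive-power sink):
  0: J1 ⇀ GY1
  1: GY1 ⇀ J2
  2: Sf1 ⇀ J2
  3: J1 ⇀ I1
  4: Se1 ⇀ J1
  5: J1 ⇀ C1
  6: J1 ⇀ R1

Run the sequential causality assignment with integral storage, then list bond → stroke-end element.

b2 stroke at Sf1  (source Sf1 imposes f)
b4 stroke at J1  (Se1: effort source, stroke at far end)
b1 stroke at J2  (J2: bond 2 brought flow, rest push out)
b0 stroke at J1  (GY1 both-in/both-out from 1)
b3 stroke at I1  (I1 outputs flow p/I1)
b5 stroke at J1  (common-f at J1 fixed by 3)
b6 stroke at J1  (J1: bond 3 brought flow, rest push out)

b0 →J1
b1 →J2
b2 →Sf1
b3 →I1
b4 →J1
b5 →J1
b6 →J1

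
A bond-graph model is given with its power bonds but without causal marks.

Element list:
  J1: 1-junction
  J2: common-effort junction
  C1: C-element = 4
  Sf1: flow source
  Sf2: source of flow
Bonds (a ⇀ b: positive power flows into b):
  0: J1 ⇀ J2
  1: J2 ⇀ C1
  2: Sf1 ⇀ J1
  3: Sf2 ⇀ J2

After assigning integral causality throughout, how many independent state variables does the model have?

#2 |Sf1  (Sf1 (Sf) sets flow on bond)
#3 |Sf2  (Sf2 fixes flow; stroke at Sf2)
#0 |J1  (1-jn J1 has f-setter on 2)
#1 |J2  (J2: last free bond brings effort in)

1  (C1 all integral)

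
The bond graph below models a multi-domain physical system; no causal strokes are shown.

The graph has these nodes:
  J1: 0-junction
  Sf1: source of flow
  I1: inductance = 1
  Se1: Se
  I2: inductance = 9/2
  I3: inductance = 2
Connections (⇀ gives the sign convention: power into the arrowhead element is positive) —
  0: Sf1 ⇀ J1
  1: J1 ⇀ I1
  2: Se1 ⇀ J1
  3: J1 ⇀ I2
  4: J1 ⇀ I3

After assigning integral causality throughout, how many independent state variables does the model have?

3  (I1, I2, I3 all integral)

bond 0 |Sf1  (Sf1 (Sf) sets flow on bond)
bond 2 |J1  (Se1 fixes effort; stroke away)
bond 1 |I1  (0-jn J1 has e-setter on 2)
bond 3 |I2  (0-jn J1 has e-setter on 2)
bond 4 |I3  (0-jn J1 has e-setter on 2)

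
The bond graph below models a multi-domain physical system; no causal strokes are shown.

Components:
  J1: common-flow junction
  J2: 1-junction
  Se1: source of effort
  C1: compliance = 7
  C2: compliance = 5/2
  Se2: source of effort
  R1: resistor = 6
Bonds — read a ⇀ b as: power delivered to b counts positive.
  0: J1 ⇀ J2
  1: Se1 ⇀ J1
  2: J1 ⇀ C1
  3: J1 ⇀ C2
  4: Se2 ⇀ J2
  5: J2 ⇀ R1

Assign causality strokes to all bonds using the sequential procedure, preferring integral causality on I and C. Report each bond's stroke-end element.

#0 |J2
#1 |J1
#2 |J1
#3 |J1
#4 |J2
#5 |R1

β1 |J1  (Se1: effort source, stroke at far end)
β4 |J2  (Se2 (Se) sets effort on bond)
β2 |J1  (C1: C, integral causality)
β3 |J1  (prefer integral on C2)
β0 |J2  (only one flow-in slot at J1)
β5 |R1  (closing 1-jn rule on J2)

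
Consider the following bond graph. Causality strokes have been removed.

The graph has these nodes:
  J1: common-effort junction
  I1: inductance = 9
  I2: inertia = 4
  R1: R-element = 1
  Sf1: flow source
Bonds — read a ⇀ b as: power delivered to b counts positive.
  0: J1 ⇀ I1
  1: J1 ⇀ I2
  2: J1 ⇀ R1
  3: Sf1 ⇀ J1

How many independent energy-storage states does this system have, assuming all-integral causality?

#3 |Sf1  (Sf1 fixes flow; stroke at Sf1)
#0 |I1  (I1: I, integral causality)
#1 |I2  (I2 integral (f out))
#2 |J1  (closing 0-jn rule on J1)

2  (I1, I2 all integral)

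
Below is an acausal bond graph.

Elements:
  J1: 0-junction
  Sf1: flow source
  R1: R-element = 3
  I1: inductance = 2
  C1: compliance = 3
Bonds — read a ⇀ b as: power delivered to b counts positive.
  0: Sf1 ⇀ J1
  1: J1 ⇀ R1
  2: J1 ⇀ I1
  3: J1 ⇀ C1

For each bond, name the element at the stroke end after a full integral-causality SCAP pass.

bond 0 stroke→Sf1
bond 1 stroke→R1
bond 2 stroke→I1
bond 3 stroke→J1

bond 0 |Sf1  (Sf1 fixes flow; stroke at Sf1)
bond 2 |I1  (I1 integral (f out))
bond 3 |J1  (C1 outputs effort q/C1)
bond 1 |R1  (0-jn J1 has e-setter on 3)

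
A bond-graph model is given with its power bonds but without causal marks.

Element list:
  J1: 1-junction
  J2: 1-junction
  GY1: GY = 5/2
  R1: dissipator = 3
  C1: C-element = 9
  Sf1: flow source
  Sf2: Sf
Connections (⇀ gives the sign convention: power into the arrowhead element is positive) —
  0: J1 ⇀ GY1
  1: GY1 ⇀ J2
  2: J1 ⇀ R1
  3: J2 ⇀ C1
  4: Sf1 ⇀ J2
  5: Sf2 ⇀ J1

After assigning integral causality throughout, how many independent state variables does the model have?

β4 |Sf1  (Sf1 fixes flow; stroke at Sf1)
β5 |Sf2  (Sf2 (Sf) sets flow on bond)
β0 |J1  (J1: bond 5 brought flow, rest push out)
β2 |J1  (common-f at J1 fixed by 5)
β1 |J2  (J2: bond 4 brought flow, rest push out)
β3 |J2  (1-jn J2 has f-setter on 4)

1  (C1 all integral)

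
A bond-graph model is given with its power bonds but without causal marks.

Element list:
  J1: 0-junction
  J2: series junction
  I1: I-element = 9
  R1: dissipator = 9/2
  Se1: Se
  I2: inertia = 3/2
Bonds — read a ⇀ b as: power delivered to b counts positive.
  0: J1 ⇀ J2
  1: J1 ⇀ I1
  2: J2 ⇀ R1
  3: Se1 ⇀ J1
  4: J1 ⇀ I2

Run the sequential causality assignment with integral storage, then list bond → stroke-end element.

b3 →J1  (Se1 (Se) sets effort on bond)
b0 →J2  (J1 effort already set via bond 3)
b1 →I1  (0-jn J1 has e-setter on 3)
b4 →I2  (J1: bond 3 brought effort, rest push out)
b2 →R1  (J2: last free bond brings flow in)

β0 stroke at J2
β1 stroke at I1
β2 stroke at R1
β3 stroke at J1
β4 stroke at I2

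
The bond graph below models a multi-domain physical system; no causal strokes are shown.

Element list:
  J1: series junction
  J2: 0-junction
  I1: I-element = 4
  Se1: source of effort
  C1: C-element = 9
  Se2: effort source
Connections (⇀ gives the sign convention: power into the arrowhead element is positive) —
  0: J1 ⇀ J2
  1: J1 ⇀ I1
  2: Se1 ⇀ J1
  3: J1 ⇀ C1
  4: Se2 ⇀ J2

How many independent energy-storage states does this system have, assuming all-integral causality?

2  (C1, I1 all integral)

bond 2 |J1  (source Se1 imposes e)
bond 4 |J2  (Se2: effort source, stroke at far end)
bond 0 |J1  (0-jn J2 has e-setter on 4)
bond 1 |I1  (I1 outputs flow p/I1)
bond 3 |J1  (common-f at J1 fixed by 1)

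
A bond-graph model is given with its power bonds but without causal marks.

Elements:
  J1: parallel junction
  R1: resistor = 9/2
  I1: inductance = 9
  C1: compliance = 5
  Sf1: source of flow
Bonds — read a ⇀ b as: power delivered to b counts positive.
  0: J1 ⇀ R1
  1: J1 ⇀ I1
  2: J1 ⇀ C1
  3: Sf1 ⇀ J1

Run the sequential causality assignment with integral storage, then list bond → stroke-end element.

b3 stroke at Sf1  (Sf1: flow source, stroke at near end)
b1 stroke at I1  (I1 integral (f out))
b2 stroke at J1  (prefer integral on C1)
b0 stroke at R1  (J1: bond 2 brought effort, rest push out)

b0 stroke at R1
b1 stroke at I1
b2 stroke at J1
b3 stroke at Sf1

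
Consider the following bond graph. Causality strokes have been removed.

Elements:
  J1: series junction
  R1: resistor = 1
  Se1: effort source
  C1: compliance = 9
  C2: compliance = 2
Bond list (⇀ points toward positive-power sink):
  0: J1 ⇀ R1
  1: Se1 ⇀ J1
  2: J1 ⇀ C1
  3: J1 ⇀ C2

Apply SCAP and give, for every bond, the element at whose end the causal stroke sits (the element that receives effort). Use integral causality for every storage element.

b0 →R1
b1 →J1
b2 →J1
b3 →J1

β1 stroke→J1  (Se1: effort source, stroke at far end)
β2 stroke→J1  (C1: C, integral causality)
β3 stroke→J1  (prefer integral on C2)
β0 stroke→R1  (only one flow-in slot at J1)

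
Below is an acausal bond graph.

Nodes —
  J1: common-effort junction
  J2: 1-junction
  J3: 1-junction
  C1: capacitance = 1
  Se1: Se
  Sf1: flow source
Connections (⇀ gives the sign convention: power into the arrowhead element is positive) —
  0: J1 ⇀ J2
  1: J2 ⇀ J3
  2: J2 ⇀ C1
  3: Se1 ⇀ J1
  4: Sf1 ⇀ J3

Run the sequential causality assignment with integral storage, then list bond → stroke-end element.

b0 |J2
b1 |J3
b2 |J2
b3 |J1
b4 |Sf1

#3 stroke→J1  (source Se1 imposes e)
#4 stroke→Sf1  (Sf1 fixes flow; stroke at Sf1)
#0 stroke→J2  (common-e at J1 fixed by 3)
#1 stroke→J3  (common-f at J3 fixed by 4)
#2 stroke→J2  (common-f at J2 fixed by 1)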